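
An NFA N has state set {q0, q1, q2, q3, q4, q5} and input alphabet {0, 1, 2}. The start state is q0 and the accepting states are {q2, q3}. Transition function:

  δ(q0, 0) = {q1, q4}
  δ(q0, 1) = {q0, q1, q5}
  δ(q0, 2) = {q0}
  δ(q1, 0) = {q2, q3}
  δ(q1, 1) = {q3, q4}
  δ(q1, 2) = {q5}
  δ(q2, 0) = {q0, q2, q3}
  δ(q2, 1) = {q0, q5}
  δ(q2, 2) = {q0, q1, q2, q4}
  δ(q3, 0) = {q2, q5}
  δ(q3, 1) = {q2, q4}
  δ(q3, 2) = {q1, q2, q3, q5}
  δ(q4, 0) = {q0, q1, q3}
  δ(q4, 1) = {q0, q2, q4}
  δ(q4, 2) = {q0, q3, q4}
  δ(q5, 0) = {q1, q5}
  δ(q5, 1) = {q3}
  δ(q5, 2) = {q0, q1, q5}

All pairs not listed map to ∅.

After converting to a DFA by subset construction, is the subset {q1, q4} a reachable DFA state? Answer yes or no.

Start state of the DFA: {q0}.
{q0} --0--> {q1, q4}  [new]
{q0} --1--> {q0, q1, q5}  [new]
{q0} --2--> {q0}  [seen]
{q1, q4} --0--> {q0, q1, q2, q3}  [new]
{q1, q4} --1--> {q0, q2, q3, q4}  [new]
{q1, q4} --2--> {q0, q3, q4, q5}  [new]
{q0, q1, q5} --0--> {q1, q2, q3, q4, q5}  [new]
{q0, q1, q5} --1--> {q0, q1, q3, q4, q5}  [new]
{q0, q1, q5} --2--> {q0, q1, q5}  [seen]
{q0, q1, q2, q3} --0--> {q0, q1, q2, q3, q4, q5}  [new]
{q0, q1, q2, q3} --1--> {q0, q1, q2, q3, q4, q5}  [seen]
{q0, q1, q2, q3} --2--> {q0, q1, q2, q3, q4, q5}  [seen]
{q0, q2, q3, q4} --0--> {q0, q1, q2, q3, q4, q5}  [seen]
{q0, q2, q3, q4} --1--> {q0, q1, q2, q4, q5}  [new]
{q0, q2, q3, q4} --2--> {q0, q1, q2, q3, q4, q5}  [seen]
{q0, q3, q4, q5} --0--> {q0, q1, q2, q3, q4, q5}  [seen]
{q0, q3, q4, q5} --1--> {q0, q1, q2, q3, q4, q5}  [seen]
{q0, q3, q4, q5} --2--> {q0, q1, q2, q3, q4, q5}  [seen]
{q1, q2, q3, q4, q5} --0--> {q0, q1, q2, q3, q5}  [new]
{q1, q2, q3, q4, q5} --1--> {q0, q2, q3, q4, q5}  [new]
{q1, q2, q3, q4, q5} --2--> {q0, q1, q2, q3, q4, q5}  [seen]
{q0, q1, q3, q4, q5} --0--> {q0, q1, q2, q3, q4, q5}  [seen]
{q0, q1, q3, q4, q5} --1--> {q0, q1, q2, q3, q4, q5}  [seen]
{q0, q1, q3, q4, q5} --2--> {q0, q1, q2, q3, q4, q5}  [seen]
{q0, q1, q2, q3, q4, q5} --0--> {q0, q1, q2, q3, q4, q5}  [seen]
{q0, q1, q2, q3, q4, q5} --1--> {q0, q1, q2, q3, q4, q5}  [seen]
{q0, q1, q2, q3, q4, q5} --2--> {q0, q1, q2, q3, q4, q5}  [seen]
{q0, q1, q2, q4, q5} --0--> {q0, q1, q2, q3, q4, q5}  [seen]
{q0, q1, q2, q4, q5} --1--> {q0, q1, q2, q3, q4, q5}  [seen]
{q0, q1, q2, q4, q5} --2--> {q0, q1, q2, q3, q4, q5}  [seen]
{q0, q1, q2, q3, q5} --0--> {q0, q1, q2, q3, q4, q5}  [seen]
{q0, q1, q2, q3, q5} --1--> {q0, q1, q2, q3, q4, q5}  [seen]
{q0, q1, q2, q3, q5} --2--> {q0, q1, q2, q3, q4, q5}  [seen]
{q0, q2, q3, q4, q5} --0--> {q0, q1, q2, q3, q4, q5}  [seen]
{q0, q2, q3, q4, q5} --1--> {q0, q1, q2, q3, q4, q5}  [seen]
{q0, q2, q3, q4, q5} --2--> {q0, q1, q2, q3, q4, q5}  [seen]
Reachable DFA states: {q0}, {q1, q4}, {q0, q1, q5}, {q0, q1, q2, q3}, {q0, q2, q3, q4}, {q0, q3, q4, q5}, {q1, q2, q3, q4, q5}, {q0, q1, q3, q4, q5}, {q0, q1, q2, q3, q4, q5}, {q0, q1, q2, q4, q5}, {q0, q1, q2, q3, q5}, {q0, q2, q3, q4, q5}.
{q1, q4} is among them.

yes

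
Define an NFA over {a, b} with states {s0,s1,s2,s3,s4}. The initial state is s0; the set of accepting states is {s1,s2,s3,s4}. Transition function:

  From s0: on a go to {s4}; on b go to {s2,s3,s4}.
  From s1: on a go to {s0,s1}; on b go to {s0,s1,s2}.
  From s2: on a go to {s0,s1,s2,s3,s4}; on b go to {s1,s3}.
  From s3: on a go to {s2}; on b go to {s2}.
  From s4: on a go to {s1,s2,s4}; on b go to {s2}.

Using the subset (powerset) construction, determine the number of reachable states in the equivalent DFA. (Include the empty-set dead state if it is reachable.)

Start state of the DFA: {s0}.
{s0} --a--> {s4}  [new]
{s0} --b--> {s2,s3,s4}  [new]
{s4} --a--> {s1,s2,s4}  [new]
{s4} --b--> {s2}  [new]
{s2,s3,s4} --a--> {s0,s1,s2,s3,s4}  [new]
{s2,s3,s4} --b--> {s1,s2,s3}  [new]
{s1,s2,s4} --a--> {s0,s1,s2,s3,s4}  [seen]
{s1,s2,s4} --b--> {s0,s1,s2,s3}  [new]
{s2} --a--> {s0,s1,s2,s3,s4}  [seen]
{s2} --b--> {s1,s3}  [new]
{s0,s1,s2,s3,s4} --a--> {s0,s1,s2,s3,s4}  [seen]
{s0,s1,s2,s3,s4} --b--> {s0,s1,s2,s3,s4}  [seen]
{s1,s2,s3} --a--> {s0,s1,s2,s3,s4}  [seen]
{s1,s2,s3} --b--> {s0,s1,s2,s3}  [seen]
{s0,s1,s2,s3} --a--> {s0,s1,s2,s3,s4}  [seen]
{s0,s1,s2,s3} --b--> {s0,s1,s2,s3,s4}  [seen]
{s1,s3} --a--> {s0,s1,s2}  [new]
{s1,s3} --b--> {s0,s1,s2}  [seen]
{s0,s1,s2} --a--> {s0,s1,s2,s3,s4}  [seen]
{s0,s1,s2} --b--> {s0,s1,s2,s3,s4}  [seen]
Reachable DFA states: {s0}, {s4}, {s2,s3,s4}, {s1,s2,s4}, {s2}, {s0,s1,s2,s3,s4}, {s1,s2,s3}, {s0,s1,s2,s3}, {s1,s3}, {s0,s1,s2}.

10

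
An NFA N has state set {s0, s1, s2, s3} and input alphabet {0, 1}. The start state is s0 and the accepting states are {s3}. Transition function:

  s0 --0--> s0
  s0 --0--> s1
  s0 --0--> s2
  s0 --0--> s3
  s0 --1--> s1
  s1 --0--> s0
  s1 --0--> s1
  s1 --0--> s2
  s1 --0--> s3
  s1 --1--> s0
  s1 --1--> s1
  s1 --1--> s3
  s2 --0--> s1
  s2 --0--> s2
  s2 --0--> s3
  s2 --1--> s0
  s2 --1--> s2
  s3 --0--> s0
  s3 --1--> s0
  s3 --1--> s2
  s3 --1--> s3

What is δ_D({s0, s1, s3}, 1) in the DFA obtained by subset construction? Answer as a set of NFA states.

{s0, s1, s2, s3}

δ(s0,1) = {s1}; δ(s1,1) = {s0, s1, s3}; δ(s3,1) = {s0, s2, s3}.
Union: {s0, s1, s2, s3}.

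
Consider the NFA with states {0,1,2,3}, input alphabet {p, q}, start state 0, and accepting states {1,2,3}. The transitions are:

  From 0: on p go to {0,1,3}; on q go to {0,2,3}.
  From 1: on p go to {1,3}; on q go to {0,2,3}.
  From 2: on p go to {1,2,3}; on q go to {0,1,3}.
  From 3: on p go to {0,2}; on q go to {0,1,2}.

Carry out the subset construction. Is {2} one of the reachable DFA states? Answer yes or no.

Start state of the DFA: {0}.
{0} --p--> {0,1,3}  [new]
{0} --q--> {0,2,3}  [new]
{0,1,3} --p--> {0,1,2,3}  [new]
{0,1,3} --q--> {0,1,2,3}  [seen]
{0,2,3} --p--> {0,1,2,3}  [seen]
{0,2,3} --q--> {0,1,2,3}  [seen]
{0,1,2,3} --p--> {0,1,2,3}  [seen]
{0,1,2,3} --q--> {0,1,2,3}  [seen]
Reachable DFA states: {0}, {0,1,3}, {0,2,3}, {0,1,2,3}.
{2} is not among them.

no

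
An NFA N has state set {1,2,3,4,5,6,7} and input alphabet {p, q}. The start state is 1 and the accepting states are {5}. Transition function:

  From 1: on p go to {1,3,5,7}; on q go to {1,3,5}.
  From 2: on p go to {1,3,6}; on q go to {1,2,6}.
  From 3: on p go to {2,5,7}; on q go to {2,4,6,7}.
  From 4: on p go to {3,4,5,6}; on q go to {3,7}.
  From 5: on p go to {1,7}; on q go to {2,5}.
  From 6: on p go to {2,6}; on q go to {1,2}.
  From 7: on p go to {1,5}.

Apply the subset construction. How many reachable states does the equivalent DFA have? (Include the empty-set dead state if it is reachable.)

6

Start state of the DFA: {1}.
{1} --p--> {1,3,5,7}  [new]
{1} --q--> {1,3,5}  [new]
{1,3,5,7} --p--> {1,2,3,5,7}  [new]
{1,3,5,7} --q--> {1,2,3,4,5,6,7}  [new]
{1,3,5} --p--> {1,2,3,5,7}  [seen]
{1,3,5} --q--> {1,2,3,4,5,6,7}  [seen]
{1,2,3,5,7} --p--> {1,2,3,5,6,7}  [new]
{1,2,3,5,7} --q--> {1,2,3,4,5,6,7}  [seen]
{1,2,3,4,5,6,7} --p--> {1,2,3,4,5,6,7}  [seen]
{1,2,3,4,5,6,7} --q--> {1,2,3,4,5,6,7}  [seen]
{1,2,3,5,6,7} --p--> {1,2,3,5,6,7}  [seen]
{1,2,3,5,6,7} --q--> {1,2,3,4,5,6,7}  [seen]
Reachable DFA states: {1}, {1,3,5,7}, {1,3,5}, {1,2,3,5,7}, {1,2,3,4,5,6,7}, {1,2,3,5,6,7}.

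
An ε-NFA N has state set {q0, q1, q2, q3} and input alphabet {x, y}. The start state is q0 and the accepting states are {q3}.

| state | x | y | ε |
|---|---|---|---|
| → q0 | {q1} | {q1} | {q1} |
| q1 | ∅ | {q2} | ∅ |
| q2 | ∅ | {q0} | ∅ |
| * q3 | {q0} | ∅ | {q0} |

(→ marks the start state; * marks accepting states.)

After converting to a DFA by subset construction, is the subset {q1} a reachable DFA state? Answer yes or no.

yes

Start state of the DFA: {q0, q1} (ε-closure of the NFA start).
{q0, q1} --x--> {q1}  [new]
{q0, q1} --y--> {q1, q2}  [new]
{q1} --x--> ∅  [new]
{q1} --y--> {q2}  [new]
{q1, q2} --x--> ∅  [seen]
{q1, q2} --y--> {q0, q1, q2}  [new]
∅ --x--> ∅  [seen]
∅ --y--> ∅  [seen]
{q2} --x--> ∅  [seen]
{q2} --y--> {q0, q1}  [seen]
{q0, q1, q2} --x--> {q1}  [seen]
{q0, q1, q2} --y--> {q0, q1, q2}  [seen]
Reachable DFA states: {q0, q1}, {q1}, {q1, q2}, ∅, {q2}, {q0, q1, q2}.
{q1} is among them.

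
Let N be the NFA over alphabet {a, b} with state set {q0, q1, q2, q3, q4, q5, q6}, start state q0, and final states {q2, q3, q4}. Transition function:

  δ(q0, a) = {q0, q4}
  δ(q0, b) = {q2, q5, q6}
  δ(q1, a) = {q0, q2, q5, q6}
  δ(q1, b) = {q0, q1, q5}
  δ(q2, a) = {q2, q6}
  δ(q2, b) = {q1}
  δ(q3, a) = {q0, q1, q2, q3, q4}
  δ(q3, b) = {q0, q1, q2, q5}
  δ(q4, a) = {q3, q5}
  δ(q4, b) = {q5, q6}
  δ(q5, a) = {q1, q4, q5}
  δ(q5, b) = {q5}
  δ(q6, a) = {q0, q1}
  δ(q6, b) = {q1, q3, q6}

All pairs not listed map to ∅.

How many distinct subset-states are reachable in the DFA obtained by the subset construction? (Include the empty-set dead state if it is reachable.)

Start state of the DFA: {q0}.
{q0} --a--> {q0, q4}  [new]
{q0} --b--> {q2, q5, q6}  [new]
{q0, q4} --a--> {q0, q3, q4, q5}  [new]
{q0, q4} --b--> {q2, q5, q6}  [seen]
{q2, q5, q6} --a--> {q0, q1, q2, q4, q5, q6}  [new]
{q2, q5, q6} --b--> {q1, q3, q5, q6}  [new]
{q0, q3, q4, q5} --a--> {q0, q1, q2, q3, q4, q5}  [new]
{q0, q3, q4, q5} --b--> {q0, q1, q2, q5, q6}  [new]
{q0, q1, q2, q4, q5, q6} --a--> {q0, q1, q2, q3, q4, q5, q6}  [new]
{q0, q1, q2, q4, q5, q6} --b--> {q0, q1, q2, q3, q5, q6}  [new]
{q1, q3, q5, q6} --a--> {q0, q1, q2, q3, q4, q5, q6}  [seen]
{q1, q3, q5, q6} --b--> {q0, q1, q2, q3, q5, q6}  [seen]
{q0, q1, q2, q3, q4, q5} --a--> {q0, q1, q2, q3, q4, q5, q6}  [seen]
{q0, q1, q2, q3, q4, q5} --b--> {q0, q1, q2, q5, q6}  [seen]
{q0, q1, q2, q5, q6} --a--> {q0, q1, q2, q4, q5, q6}  [seen]
{q0, q1, q2, q5, q6} --b--> {q0, q1, q2, q3, q5, q6}  [seen]
{q0, q1, q2, q3, q4, q5, q6} --a--> {q0, q1, q2, q3, q4, q5, q6}  [seen]
{q0, q1, q2, q3, q4, q5, q6} --b--> {q0, q1, q2, q3, q5, q6}  [seen]
{q0, q1, q2, q3, q5, q6} --a--> {q0, q1, q2, q3, q4, q5, q6}  [seen]
{q0, q1, q2, q3, q5, q6} --b--> {q0, q1, q2, q3, q5, q6}  [seen]
Reachable DFA states: {q0}, {q0, q4}, {q2, q5, q6}, {q0, q3, q4, q5}, {q0, q1, q2, q4, q5, q6}, {q1, q3, q5, q6}, {q0, q1, q2, q3, q4, q5}, {q0, q1, q2, q5, q6}, {q0, q1, q2, q3, q4, q5, q6}, {q0, q1, q2, q3, q5, q6}.

10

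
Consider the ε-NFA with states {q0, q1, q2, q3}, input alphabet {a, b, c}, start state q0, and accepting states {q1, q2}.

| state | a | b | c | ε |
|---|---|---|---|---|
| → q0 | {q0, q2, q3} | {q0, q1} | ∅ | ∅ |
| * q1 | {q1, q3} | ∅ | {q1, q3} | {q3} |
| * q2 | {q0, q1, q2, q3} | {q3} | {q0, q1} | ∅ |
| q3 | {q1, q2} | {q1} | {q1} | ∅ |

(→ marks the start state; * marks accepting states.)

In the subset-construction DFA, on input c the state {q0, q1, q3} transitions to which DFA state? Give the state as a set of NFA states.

δ(q0,c) = ∅; δ(q1,c) = {q1, q3}; δ(q3,c) = {q1}.
Union: {q1, q3}.

{q1, q3}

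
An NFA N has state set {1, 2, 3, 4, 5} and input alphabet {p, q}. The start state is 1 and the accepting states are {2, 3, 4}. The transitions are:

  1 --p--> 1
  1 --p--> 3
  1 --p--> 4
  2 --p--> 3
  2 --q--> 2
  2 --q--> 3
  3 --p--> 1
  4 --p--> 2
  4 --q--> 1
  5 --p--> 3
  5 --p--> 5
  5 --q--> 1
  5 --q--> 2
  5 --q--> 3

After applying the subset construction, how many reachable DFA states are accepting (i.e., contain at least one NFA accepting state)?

Start state of the DFA: {1}.
{1} --p--> {1, 3, 4}  [new]
{1} --q--> ∅  [new]
{1, 3, 4} --p--> {1, 2, 3, 4}  [new]
{1, 3, 4} --q--> {1}  [seen]
∅ --p--> ∅  [seen]
∅ --q--> ∅  [seen]
{1, 2, 3, 4} --p--> {1, 2, 3, 4}  [seen]
{1, 2, 3, 4} --q--> {1, 2, 3}  [new]
{1, 2, 3} --p--> {1, 3, 4}  [seen]
{1, 2, 3} --q--> {2, 3}  [new]
{2, 3} --p--> {1, 3}  [new]
{2, 3} --q--> {2, 3}  [seen]
{1, 3} --p--> {1, 3, 4}  [seen]
{1, 3} --q--> ∅  [seen]
Reachable DFA states: {1}, {1, 3, 4}, ∅, {1, 2, 3, 4}, {1, 2, 3}, {2, 3}, {1, 3}.
Accepting DFA states (contain an NFA accepting state): {1, 3, 4}, {1, 2, 3, 4}, {1, 2, 3}, {2, 3}, {1, 3}.

5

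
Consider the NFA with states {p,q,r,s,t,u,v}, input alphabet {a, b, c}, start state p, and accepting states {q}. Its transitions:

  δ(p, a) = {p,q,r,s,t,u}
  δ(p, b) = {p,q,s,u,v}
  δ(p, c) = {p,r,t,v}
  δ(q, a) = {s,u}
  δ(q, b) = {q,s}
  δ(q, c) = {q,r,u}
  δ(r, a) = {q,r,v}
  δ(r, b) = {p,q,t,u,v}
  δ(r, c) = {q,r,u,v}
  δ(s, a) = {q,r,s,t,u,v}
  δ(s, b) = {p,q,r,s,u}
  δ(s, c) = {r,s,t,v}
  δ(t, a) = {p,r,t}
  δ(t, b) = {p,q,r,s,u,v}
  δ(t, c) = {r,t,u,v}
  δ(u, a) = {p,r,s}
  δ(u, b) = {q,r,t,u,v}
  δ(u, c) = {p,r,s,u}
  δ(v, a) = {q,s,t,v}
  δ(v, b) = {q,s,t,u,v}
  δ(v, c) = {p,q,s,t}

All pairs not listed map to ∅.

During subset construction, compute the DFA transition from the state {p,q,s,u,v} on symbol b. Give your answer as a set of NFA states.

δ(p,b) = {p,q,s,u,v}; δ(q,b) = {q,s}; δ(s,b) = {p,q,r,s,u}; δ(u,b) = {q,r,t,u,v}; δ(v,b) = {q,s,t,u,v}.
Union: {p,q,r,s,t,u,v}.

{p,q,r,s,t,u,v}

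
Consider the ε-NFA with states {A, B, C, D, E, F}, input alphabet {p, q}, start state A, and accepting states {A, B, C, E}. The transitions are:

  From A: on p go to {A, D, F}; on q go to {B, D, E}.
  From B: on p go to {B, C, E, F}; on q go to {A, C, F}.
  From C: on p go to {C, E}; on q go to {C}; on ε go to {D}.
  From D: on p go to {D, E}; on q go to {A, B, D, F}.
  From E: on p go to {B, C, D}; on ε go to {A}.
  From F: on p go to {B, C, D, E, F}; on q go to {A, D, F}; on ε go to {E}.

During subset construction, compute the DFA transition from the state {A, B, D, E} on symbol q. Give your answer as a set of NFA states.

{A, B, C, D, E, F}

δ(A,q) = {B, D, E}; δ(B,q) = {A, C, F}; δ(D,q) = {A, B, D, F}; δ(E,q) = ∅.
Union: {A, B, C, D, E, F}.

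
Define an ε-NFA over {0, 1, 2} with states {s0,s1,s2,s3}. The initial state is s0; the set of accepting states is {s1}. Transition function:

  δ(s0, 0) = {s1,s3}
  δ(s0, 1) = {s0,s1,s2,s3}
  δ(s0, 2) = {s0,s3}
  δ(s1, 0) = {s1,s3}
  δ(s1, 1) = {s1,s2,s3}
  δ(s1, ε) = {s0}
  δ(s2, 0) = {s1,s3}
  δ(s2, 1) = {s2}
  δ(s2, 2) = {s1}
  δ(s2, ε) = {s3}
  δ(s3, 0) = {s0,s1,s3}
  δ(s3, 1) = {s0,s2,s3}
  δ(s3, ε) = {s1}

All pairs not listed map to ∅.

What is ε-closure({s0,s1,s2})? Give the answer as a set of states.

Begin with {s0,s1,s2}.
s2 →ε {s3}; add s3.
ε-closure = {s0,s1,s2,s3}.

{s0,s1,s2,s3}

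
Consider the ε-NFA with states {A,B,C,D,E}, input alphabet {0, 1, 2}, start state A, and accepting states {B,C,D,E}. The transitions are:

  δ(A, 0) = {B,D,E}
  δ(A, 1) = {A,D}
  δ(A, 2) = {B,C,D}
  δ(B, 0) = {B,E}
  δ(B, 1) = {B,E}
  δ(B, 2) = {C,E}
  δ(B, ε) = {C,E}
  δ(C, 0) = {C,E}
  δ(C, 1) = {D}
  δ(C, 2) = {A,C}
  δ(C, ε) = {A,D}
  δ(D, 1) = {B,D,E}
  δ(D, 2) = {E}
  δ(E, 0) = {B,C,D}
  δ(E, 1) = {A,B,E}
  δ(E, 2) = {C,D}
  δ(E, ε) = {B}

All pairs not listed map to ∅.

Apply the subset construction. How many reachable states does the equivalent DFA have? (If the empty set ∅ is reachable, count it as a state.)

3

Start state of the DFA: {A} (ε-closure of the NFA start).
{A} --0--> {A,B,C,D,E}  [new]
{A} --1--> {A,D}  [new]
{A} --2--> {A,B,C,D,E}  [seen]
{A,B,C,D,E} --0--> {A,B,C,D,E}  [seen]
{A,B,C,D,E} --1--> {A,B,C,D,E}  [seen]
{A,B,C,D,E} --2--> {A,B,C,D,E}  [seen]
{A,D} --0--> {A,B,C,D,E}  [seen]
{A,D} --1--> {A,B,C,D,E}  [seen]
{A,D} --2--> {A,B,C,D,E}  [seen]
Reachable DFA states: {A}, {A,B,C,D,E}, {A,D}.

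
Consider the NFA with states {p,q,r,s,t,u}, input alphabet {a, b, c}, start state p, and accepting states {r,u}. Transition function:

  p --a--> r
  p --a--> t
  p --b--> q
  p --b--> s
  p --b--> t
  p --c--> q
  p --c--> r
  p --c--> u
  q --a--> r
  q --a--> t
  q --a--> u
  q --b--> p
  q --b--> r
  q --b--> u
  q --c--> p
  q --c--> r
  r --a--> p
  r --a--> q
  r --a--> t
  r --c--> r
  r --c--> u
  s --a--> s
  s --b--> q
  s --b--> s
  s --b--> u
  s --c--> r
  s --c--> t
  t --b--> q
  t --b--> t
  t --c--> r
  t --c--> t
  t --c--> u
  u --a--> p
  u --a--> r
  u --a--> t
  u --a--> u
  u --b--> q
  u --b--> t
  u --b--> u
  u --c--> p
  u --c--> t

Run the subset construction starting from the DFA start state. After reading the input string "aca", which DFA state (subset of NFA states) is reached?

{p,q,r,t,u}

Start: {p}.
δ(p,a) = {r,t}.
Union: {r,t}.
After a: {r,t}.
δ(r,c) = {r,u}; δ(t,c) = {r,t,u}.
Union: {r,t,u}.
After c: {r,t,u}.
δ(r,a) = {p,q,t}; δ(t,a) = ∅; δ(u,a) = {p,r,t,u}.
Union: {p,q,r,t,u}.
After a: {p,q,r,t,u}.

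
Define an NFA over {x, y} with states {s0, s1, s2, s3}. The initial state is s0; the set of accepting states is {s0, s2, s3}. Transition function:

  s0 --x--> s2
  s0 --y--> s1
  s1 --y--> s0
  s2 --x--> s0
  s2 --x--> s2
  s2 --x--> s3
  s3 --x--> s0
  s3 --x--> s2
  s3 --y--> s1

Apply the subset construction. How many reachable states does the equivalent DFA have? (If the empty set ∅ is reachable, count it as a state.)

Start state of the DFA: {s0}.
{s0} --x--> {s2}  [new]
{s0} --y--> {s1}  [new]
{s2} --x--> {s0, s2, s3}  [new]
{s2} --y--> ∅  [new]
{s1} --x--> ∅  [seen]
{s1} --y--> {s0}  [seen]
{s0, s2, s3} --x--> {s0, s2, s3}  [seen]
{s0, s2, s3} --y--> {s1}  [seen]
∅ --x--> ∅  [seen]
∅ --y--> ∅  [seen]
Reachable DFA states: {s0}, {s2}, {s1}, {s0, s2, s3}, ∅.

5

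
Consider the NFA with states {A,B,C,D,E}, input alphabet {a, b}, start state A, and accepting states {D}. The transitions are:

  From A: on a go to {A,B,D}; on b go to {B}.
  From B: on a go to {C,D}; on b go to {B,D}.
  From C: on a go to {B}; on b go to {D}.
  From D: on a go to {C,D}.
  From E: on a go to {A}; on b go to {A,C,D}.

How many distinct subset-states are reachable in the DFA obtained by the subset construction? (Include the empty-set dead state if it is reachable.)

9

Start state of the DFA: {A}.
{A} --a--> {A,B,D}  [new]
{A} --b--> {B}  [new]
{A,B,D} --a--> {A,B,C,D}  [new]
{A,B,D} --b--> {B,D}  [new]
{B} --a--> {C,D}  [new]
{B} --b--> {B,D}  [seen]
{A,B,C,D} --a--> {A,B,C,D}  [seen]
{A,B,C,D} --b--> {B,D}  [seen]
{B,D} --a--> {C,D}  [seen]
{B,D} --b--> {B,D}  [seen]
{C,D} --a--> {B,C,D}  [new]
{C,D} --b--> {D}  [new]
{B,C,D} --a--> {B,C,D}  [seen]
{B,C,D} --b--> {B,D}  [seen]
{D} --a--> {C,D}  [seen]
{D} --b--> ∅  [new]
∅ --a--> ∅  [seen]
∅ --b--> ∅  [seen]
Reachable DFA states: {A}, {A,B,D}, {B}, {A,B,C,D}, {B,D}, {C,D}, {B,C,D}, {D}, ∅.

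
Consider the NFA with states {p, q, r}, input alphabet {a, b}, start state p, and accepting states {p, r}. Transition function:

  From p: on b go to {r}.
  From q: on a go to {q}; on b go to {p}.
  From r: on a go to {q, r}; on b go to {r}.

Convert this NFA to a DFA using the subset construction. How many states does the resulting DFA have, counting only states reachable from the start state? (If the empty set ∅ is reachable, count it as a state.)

Start state of the DFA: {p}.
{p} --a--> ∅  [new]
{p} --b--> {r}  [new]
∅ --a--> ∅  [seen]
∅ --b--> ∅  [seen]
{r} --a--> {q, r}  [new]
{r} --b--> {r}  [seen]
{q, r} --a--> {q, r}  [seen]
{q, r} --b--> {p, r}  [new]
{p, r} --a--> {q, r}  [seen]
{p, r} --b--> {r}  [seen]
Reachable DFA states: {p}, ∅, {r}, {q, r}, {p, r}.

5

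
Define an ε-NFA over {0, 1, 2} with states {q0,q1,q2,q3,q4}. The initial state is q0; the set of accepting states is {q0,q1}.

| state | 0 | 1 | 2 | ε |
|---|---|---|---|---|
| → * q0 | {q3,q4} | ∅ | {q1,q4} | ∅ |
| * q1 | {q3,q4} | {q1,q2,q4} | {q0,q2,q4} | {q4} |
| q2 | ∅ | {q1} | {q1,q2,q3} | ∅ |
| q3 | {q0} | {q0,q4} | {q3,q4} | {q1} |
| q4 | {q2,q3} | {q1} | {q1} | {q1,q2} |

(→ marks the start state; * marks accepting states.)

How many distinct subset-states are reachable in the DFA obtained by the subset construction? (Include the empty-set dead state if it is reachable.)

6

Start state of the DFA: {q0} (ε-closure of the NFA start).
{q0} --0--> {q1,q2,q3,q4}  [new]
{q0} --1--> ∅  [new]
{q0} --2--> {q1,q2,q4}  [new]
{q1,q2,q3,q4} --0--> {q0,q1,q2,q3,q4}  [new]
{q1,q2,q3,q4} --1--> {q0,q1,q2,q4}  [new]
{q1,q2,q3,q4} --2--> {q0,q1,q2,q3,q4}  [seen]
∅ --0--> ∅  [seen]
∅ --1--> ∅  [seen]
∅ --2--> ∅  [seen]
{q1,q2,q4} --0--> {q1,q2,q3,q4}  [seen]
{q1,q2,q4} --1--> {q1,q2,q4}  [seen]
{q1,q2,q4} --2--> {q0,q1,q2,q3,q4}  [seen]
{q0,q1,q2,q3,q4} --0--> {q0,q1,q2,q3,q4}  [seen]
{q0,q1,q2,q3,q4} --1--> {q0,q1,q2,q4}  [seen]
{q0,q1,q2,q3,q4} --2--> {q0,q1,q2,q3,q4}  [seen]
{q0,q1,q2,q4} --0--> {q1,q2,q3,q4}  [seen]
{q0,q1,q2,q4} --1--> {q1,q2,q4}  [seen]
{q0,q1,q2,q4} --2--> {q0,q1,q2,q3,q4}  [seen]
Reachable DFA states: {q0}, {q1,q2,q3,q4}, ∅, {q1,q2,q4}, {q0,q1,q2,q3,q4}, {q0,q1,q2,q4}.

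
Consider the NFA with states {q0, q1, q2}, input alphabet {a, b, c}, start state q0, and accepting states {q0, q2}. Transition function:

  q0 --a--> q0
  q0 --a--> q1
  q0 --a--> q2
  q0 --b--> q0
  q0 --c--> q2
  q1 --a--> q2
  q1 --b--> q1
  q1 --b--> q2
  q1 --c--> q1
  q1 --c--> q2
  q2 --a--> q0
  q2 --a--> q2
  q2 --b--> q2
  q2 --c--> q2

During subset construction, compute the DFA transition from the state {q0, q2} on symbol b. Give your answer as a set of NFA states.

{q0, q2}

δ(q0,b) = {q0}; δ(q2,b) = {q2}.
Union: {q0, q2}.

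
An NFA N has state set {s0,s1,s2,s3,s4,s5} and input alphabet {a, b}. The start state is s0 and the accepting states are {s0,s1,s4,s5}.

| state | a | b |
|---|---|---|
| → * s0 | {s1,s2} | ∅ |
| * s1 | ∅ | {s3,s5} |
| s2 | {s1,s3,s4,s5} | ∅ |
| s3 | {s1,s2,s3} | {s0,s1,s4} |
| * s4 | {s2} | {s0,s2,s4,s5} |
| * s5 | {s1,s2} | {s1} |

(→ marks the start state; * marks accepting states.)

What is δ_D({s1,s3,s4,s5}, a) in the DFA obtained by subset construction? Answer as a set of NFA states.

{s1,s2,s3}

δ(s1,a) = ∅; δ(s3,a) = {s1,s2,s3}; δ(s4,a) = {s2}; δ(s5,a) = {s1,s2}.
Union: {s1,s2,s3}.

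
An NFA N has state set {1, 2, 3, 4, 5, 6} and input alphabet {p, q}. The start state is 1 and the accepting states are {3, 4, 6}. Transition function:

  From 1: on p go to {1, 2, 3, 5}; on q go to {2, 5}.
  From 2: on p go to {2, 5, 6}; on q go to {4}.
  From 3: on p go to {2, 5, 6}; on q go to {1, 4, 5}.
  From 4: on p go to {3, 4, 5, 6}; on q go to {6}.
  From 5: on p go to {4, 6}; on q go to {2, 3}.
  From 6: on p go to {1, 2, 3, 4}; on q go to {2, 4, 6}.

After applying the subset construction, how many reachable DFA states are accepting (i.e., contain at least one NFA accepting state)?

9

Start state of the DFA: {1}.
{1} --p--> {1, 2, 3, 5}  [new]
{1} --q--> {2, 5}  [new]
{1, 2, 3, 5} --p--> {1, 2, 3, 4, 5, 6}  [new]
{1, 2, 3, 5} --q--> {1, 2, 3, 4, 5}  [new]
{2, 5} --p--> {2, 4, 5, 6}  [new]
{2, 5} --q--> {2, 3, 4}  [new]
{1, 2, 3, 4, 5, 6} --p--> {1, 2, 3, 4, 5, 6}  [seen]
{1, 2, 3, 4, 5, 6} --q--> {1, 2, 3, 4, 5, 6}  [seen]
{1, 2, 3, 4, 5} --p--> {1, 2, 3, 4, 5, 6}  [seen]
{1, 2, 3, 4, 5} --q--> {1, 2, 3, 4, 5, 6}  [seen]
{2, 4, 5, 6} --p--> {1, 2, 3, 4, 5, 6}  [seen]
{2, 4, 5, 6} --q--> {2, 3, 4, 6}  [new]
{2, 3, 4} --p--> {2, 3, 4, 5, 6}  [new]
{2, 3, 4} --q--> {1, 4, 5, 6}  [new]
{2, 3, 4, 6} --p--> {1, 2, 3, 4, 5, 6}  [seen]
{2, 3, 4, 6} --q--> {1, 2, 4, 5, 6}  [new]
{2, 3, 4, 5, 6} --p--> {1, 2, 3, 4, 5, 6}  [seen]
{2, 3, 4, 5, 6} --q--> {1, 2, 3, 4, 5, 6}  [seen]
{1, 4, 5, 6} --p--> {1, 2, 3, 4, 5, 6}  [seen]
{1, 4, 5, 6} --q--> {2, 3, 4, 5, 6}  [seen]
{1, 2, 4, 5, 6} --p--> {1, 2, 3, 4, 5, 6}  [seen]
{1, 2, 4, 5, 6} --q--> {2, 3, 4, 5, 6}  [seen]
Reachable DFA states: {1}, {1, 2, 3, 5}, {2, 5}, {1, 2, 3, 4, 5, 6}, {1, 2, 3, 4, 5}, {2, 4, 5, 6}, {2, 3, 4}, {2, 3, 4, 6}, {2, 3, 4, 5, 6}, {1, 4, 5, 6}, {1, 2, 4, 5, 6}.
Accepting DFA states (contain an NFA accepting state): {1, 2, 3, 5}, {1, 2, 3, 4, 5, 6}, {1, 2, 3, 4, 5}, {2, 4, 5, 6}, {2, 3, 4}, {2, 3, 4, 6}, {2, 3, 4, 5, 6}, {1, 4, 5, 6}, {1, 2, 4, 5, 6}.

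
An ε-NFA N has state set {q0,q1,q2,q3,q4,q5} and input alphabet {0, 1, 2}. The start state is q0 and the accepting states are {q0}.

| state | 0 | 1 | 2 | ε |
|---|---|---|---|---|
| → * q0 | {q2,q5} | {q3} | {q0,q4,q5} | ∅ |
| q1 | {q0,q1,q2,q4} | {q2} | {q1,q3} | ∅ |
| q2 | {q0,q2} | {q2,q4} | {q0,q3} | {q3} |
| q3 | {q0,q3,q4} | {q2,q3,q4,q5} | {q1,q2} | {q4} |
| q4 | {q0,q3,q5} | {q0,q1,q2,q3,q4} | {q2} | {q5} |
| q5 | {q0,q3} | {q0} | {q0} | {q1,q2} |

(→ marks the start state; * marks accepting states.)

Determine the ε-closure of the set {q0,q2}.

{q0,q1,q2,q3,q4,q5}

Begin with {q0,q2}.
q2 →ε {q3}; add q3.
q3 →ε {q4}; add q4.
q4 →ε {q5}; add q5.
q5 →ε {q1,q2}; add q1.
ε-closure = {q0,q1,q2,q3,q4,q5}.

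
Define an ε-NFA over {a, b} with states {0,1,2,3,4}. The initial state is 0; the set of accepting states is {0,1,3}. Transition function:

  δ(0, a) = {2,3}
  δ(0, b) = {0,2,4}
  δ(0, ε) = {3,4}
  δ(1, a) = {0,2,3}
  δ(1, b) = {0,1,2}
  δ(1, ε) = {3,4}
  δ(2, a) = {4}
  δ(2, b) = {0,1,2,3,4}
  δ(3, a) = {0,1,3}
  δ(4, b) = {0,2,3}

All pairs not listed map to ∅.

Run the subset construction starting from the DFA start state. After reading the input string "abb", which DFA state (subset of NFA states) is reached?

Start: {0,3,4}.
δ(0,a) = {2,3}; δ(3,a) = {0,1,3}; δ(4,a) = ∅.
Union: {0,1,2,3}.
ε-closure gives {0,1,2,3,4}.
After a: {0,1,2,3,4}.
δ(0,b) = {0,2,4}; δ(1,b) = {0,1,2}; δ(2,b) = {0,1,2,3,4}; δ(3,b) = ∅; δ(4,b) = {0,2,3}.
Union: {0,1,2,3,4}.
After b: {0,1,2,3,4}.
δ(0,b) = {0,2,4}; δ(1,b) = {0,1,2}; δ(2,b) = {0,1,2,3,4}; δ(3,b) = ∅; δ(4,b) = {0,2,3}.
Union: {0,1,2,3,4}.
After b: {0,1,2,3,4}.

{0,1,2,3,4}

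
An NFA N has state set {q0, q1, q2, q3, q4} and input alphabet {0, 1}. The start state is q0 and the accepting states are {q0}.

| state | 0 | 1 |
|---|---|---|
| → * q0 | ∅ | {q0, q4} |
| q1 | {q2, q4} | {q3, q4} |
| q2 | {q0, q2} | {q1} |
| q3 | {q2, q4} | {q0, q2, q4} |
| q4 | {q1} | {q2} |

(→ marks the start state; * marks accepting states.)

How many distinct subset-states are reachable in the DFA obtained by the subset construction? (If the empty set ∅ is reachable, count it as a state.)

16

Start state of the DFA: {q0}.
{q0} --0--> ∅  [new]
{q0} --1--> {q0, q4}  [new]
∅ --0--> ∅  [seen]
∅ --1--> ∅  [seen]
{q0, q4} --0--> {q1}  [new]
{q0, q4} --1--> {q0, q2, q4}  [new]
{q1} --0--> {q2, q4}  [new]
{q1} --1--> {q3, q4}  [new]
{q0, q2, q4} --0--> {q0, q1, q2}  [new]
{q0, q2, q4} --1--> {q0, q1, q2, q4}  [new]
{q2, q4} --0--> {q0, q1, q2}  [seen]
{q2, q4} --1--> {q1, q2}  [new]
{q3, q4} --0--> {q1, q2, q4}  [new]
{q3, q4} --1--> {q0, q2, q4}  [seen]
{q0, q1, q2} --0--> {q0, q2, q4}  [seen]
{q0, q1, q2} --1--> {q0, q1, q3, q4}  [new]
{q0, q1, q2, q4} --0--> {q0, q1, q2, q4}  [seen]
{q0, q1, q2, q4} --1--> {q0, q1, q2, q3, q4}  [new]
{q1, q2} --0--> {q0, q2, q4}  [seen]
{q1, q2} --1--> {q1, q3, q4}  [new]
{q1, q2, q4} --0--> {q0, q1, q2, q4}  [seen]
{q1, q2, q4} --1--> {q1, q2, q3, q4}  [new]
{q0, q1, q3, q4} --0--> {q1, q2, q4}  [seen]
{q0, q1, q3, q4} --1--> {q0, q2, q3, q4}  [new]
{q0, q1, q2, q3, q4} --0--> {q0, q1, q2, q4}  [seen]
{q0, q1, q2, q3, q4} --1--> {q0, q1, q2, q3, q4}  [seen]
{q1, q3, q4} --0--> {q1, q2, q4}  [seen]
{q1, q3, q4} --1--> {q0, q2, q3, q4}  [seen]
{q1, q2, q3, q4} --0--> {q0, q1, q2, q4}  [seen]
{q1, q2, q3, q4} --1--> {q0, q1, q2, q3, q4}  [seen]
{q0, q2, q3, q4} --0--> {q0, q1, q2, q4}  [seen]
{q0, q2, q3, q4} --1--> {q0, q1, q2, q4}  [seen]
Reachable DFA states: {q0}, ∅, {q0, q4}, {q1}, {q0, q2, q4}, {q2, q4}, {q3, q4}, {q0, q1, q2}, {q0, q1, q2, q4}, {q1, q2}, {q1, q2, q4}, {q0, q1, q3, q4}, {q0, q1, q2, q3, q4}, {q1, q3, q4}, {q1, q2, q3, q4}, {q0, q2, q3, q4}.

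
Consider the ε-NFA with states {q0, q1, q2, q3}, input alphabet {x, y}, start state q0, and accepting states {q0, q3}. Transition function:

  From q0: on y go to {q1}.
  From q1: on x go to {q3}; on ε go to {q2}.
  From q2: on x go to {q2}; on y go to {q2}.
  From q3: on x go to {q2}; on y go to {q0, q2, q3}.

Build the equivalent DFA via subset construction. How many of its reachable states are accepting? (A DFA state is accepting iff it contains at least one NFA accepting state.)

4

Start state of the DFA: {q0} (ε-closure of the NFA start).
{q0} --x--> ∅  [new]
{q0} --y--> {q1, q2}  [new]
∅ --x--> ∅  [seen]
∅ --y--> ∅  [seen]
{q1, q2} --x--> {q2, q3}  [new]
{q1, q2} --y--> {q2}  [new]
{q2, q3} --x--> {q2}  [seen]
{q2, q3} --y--> {q0, q2, q3}  [new]
{q2} --x--> {q2}  [seen]
{q2} --y--> {q2}  [seen]
{q0, q2, q3} --x--> {q2}  [seen]
{q0, q2, q3} --y--> {q0, q1, q2, q3}  [new]
{q0, q1, q2, q3} --x--> {q2, q3}  [seen]
{q0, q1, q2, q3} --y--> {q0, q1, q2, q3}  [seen]
Reachable DFA states: {q0}, ∅, {q1, q2}, {q2, q3}, {q2}, {q0, q2, q3}, {q0, q1, q2, q3}.
Accepting DFA states (contain an NFA accepting state): {q0}, {q2, q3}, {q0, q2, q3}, {q0, q1, q2, q3}.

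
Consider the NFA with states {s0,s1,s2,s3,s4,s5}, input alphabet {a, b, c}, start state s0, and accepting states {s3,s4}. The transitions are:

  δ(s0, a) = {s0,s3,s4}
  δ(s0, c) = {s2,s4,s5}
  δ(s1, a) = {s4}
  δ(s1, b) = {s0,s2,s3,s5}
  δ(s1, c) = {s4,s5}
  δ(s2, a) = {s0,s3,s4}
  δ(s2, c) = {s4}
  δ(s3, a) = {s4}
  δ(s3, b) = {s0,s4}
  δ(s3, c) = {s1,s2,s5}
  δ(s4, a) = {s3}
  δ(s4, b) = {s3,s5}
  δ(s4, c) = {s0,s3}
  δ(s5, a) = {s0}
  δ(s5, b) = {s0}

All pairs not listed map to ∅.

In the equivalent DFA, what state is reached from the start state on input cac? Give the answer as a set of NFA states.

Start: {s0}.
δ(s0,c) = {s2,s4,s5}.
Union: {s2,s4,s5}.
After c: {s2,s4,s5}.
δ(s2,a) = {s0,s3,s4}; δ(s4,a) = {s3}; δ(s5,a) = {s0}.
Union: {s0,s3,s4}.
After a: {s0,s3,s4}.
δ(s0,c) = {s2,s4,s5}; δ(s3,c) = {s1,s2,s5}; δ(s4,c) = {s0,s3}.
Union: {s0,s1,s2,s3,s4,s5}.
After c: {s0,s1,s2,s3,s4,s5}.

{s0,s1,s2,s3,s4,s5}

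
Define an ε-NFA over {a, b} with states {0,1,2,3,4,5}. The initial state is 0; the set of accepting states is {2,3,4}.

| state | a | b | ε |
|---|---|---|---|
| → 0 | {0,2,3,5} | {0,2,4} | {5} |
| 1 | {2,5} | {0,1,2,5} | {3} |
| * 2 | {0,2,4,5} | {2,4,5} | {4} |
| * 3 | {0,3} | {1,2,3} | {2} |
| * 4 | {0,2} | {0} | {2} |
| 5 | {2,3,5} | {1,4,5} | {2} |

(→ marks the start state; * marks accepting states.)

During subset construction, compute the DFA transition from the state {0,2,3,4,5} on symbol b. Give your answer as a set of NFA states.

{0,1,2,3,4,5}

δ(0,b) = {0,2,4}; δ(2,b) = {2,4,5}; δ(3,b) = {1,2,3}; δ(4,b) = {0}; δ(5,b) = {1,4,5}.
Union: {0,1,2,3,4,5}.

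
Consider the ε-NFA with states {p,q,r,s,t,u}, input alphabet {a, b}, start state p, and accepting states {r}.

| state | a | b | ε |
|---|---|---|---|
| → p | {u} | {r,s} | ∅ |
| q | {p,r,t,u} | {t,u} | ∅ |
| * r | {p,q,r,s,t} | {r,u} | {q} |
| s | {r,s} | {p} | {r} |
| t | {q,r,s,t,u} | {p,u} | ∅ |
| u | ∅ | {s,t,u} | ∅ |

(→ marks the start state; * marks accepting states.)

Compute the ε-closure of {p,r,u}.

{p,q,r,u}

Begin with {p,r,u}.
r →ε {q}; add q.
ε-closure = {p,q,r,u}.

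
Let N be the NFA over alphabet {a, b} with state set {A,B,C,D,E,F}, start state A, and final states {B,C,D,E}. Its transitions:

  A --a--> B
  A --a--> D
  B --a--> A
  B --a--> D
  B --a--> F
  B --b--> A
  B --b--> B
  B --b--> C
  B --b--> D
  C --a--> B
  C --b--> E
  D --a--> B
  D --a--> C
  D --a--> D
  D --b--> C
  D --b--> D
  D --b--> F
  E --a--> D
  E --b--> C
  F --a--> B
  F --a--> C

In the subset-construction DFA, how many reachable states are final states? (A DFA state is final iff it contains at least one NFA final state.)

Start state of the DFA: {A}.
{A} --a--> {B,D}  [new]
{A} --b--> ∅  [new]
{B,D} --a--> {A,B,C,D,F}  [new]
{B,D} --b--> {A,B,C,D,F}  [seen]
∅ --a--> ∅  [seen]
∅ --b--> ∅  [seen]
{A,B,C,D,F} --a--> {A,B,C,D,F}  [seen]
{A,B,C,D,F} --b--> {A,B,C,D,E,F}  [new]
{A,B,C,D,E,F} --a--> {A,B,C,D,F}  [seen]
{A,B,C,D,E,F} --b--> {A,B,C,D,E,F}  [seen]
Reachable DFA states: {A}, {B,D}, ∅, {A,B,C,D,F}, {A,B,C,D,E,F}.
Accepting DFA states (contain an NFA accepting state): {B,D}, {A,B,C,D,F}, {A,B,C,D,E,F}.

3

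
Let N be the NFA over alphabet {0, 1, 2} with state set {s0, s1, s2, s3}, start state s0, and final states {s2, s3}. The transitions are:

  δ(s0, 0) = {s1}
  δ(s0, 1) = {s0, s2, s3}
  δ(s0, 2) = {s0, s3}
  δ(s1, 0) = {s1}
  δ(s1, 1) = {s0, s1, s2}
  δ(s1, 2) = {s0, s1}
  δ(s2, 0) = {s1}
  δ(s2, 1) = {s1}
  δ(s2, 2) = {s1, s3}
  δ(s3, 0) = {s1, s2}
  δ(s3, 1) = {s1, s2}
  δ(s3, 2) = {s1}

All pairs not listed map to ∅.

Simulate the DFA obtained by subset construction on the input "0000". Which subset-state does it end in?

{s1}

Start: {s0}.
δ(s0,0) = {s1}.
Union: {s1}.
After 0: {s1}.
δ(s1,0) = {s1}.
Union: {s1}.
After 0: {s1}.
δ(s1,0) = {s1}.
Union: {s1}.
After 0: {s1}.
δ(s1,0) = {s1}.
Union: {s1}.
After 0: {s1}.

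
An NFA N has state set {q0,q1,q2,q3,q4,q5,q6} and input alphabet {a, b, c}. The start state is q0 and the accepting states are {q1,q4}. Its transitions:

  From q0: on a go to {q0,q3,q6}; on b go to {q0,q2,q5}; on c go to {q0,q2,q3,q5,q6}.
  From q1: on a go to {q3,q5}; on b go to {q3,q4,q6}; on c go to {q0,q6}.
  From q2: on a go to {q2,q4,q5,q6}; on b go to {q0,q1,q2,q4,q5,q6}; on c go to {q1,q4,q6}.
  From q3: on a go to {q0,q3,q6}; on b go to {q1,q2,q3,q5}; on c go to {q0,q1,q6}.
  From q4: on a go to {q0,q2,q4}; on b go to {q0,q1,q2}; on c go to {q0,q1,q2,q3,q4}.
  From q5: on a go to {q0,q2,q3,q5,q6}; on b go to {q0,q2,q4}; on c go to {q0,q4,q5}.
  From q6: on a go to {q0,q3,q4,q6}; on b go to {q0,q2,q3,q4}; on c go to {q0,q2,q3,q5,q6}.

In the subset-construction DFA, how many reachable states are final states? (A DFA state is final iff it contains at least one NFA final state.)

7

Start state of the DFA: {q0}.
{q0} --a--> {q0,q3,q6}  [new]
{q0} --b--> {q0,q2,q5}  [new]
{q0} --c--> {q0,q2,q3,q5,q6}  [new]
{q0,q3,q6} --a--> {q0,q3,q4,q6}  [new]
{q0,q3,q6} --b--> {q0,q1,q2,q3,q4,q5}  [new]
{q0,q3,q6} --c--> {q0,q1,q2,q3,q5,q6}  [new]
{q0,q2,q5} --a--> {q0,q2,q3,q4,q5,q6}  [new]
{q0,q2,q5} --b--> {q0,q1,q2,q4,q5,q6}  [new]
{q0,q2,q5} --c--> {q0,q1,q2,q3,q4,q5,q6}  [new]
{q0,q2,q3,q5,q6} --a--> {q0,q2,q3,q4,q5,q6}  [seen]
{q0,q2,q3,q5,q6} --b--> {q0,q1,q2,q3,q4,q5,q6}  [seen]
{q0,q2,q3,q5,q6} --c--> {q0,q1,q2,q3,q4,q5,q6}  [seen]
{q0,q3,q4,q6} --a--> {q0,q2,q3,q4,q6}  [new]
{q0,q3,q4,q6} --b--> {q0,q1,q2,q3,q4,q5}  [seen]
{q0,q3,q4,q6} --c--> {q0,q1,q2,q3,q4,q5,q6}  [seen]
{q0,q1,q2,q3,q4,q5} --a--> {q0,q2,q3,q4,q5,q6}  [seen]
{q0,q1,q2,q3,q4,q5} --b--> {q0,q1,q2,q3,q4,q5,q6}  [seen]
{q0,q1,q2,q3,q4,q5} --c--> {q0,q1,q2,q3,q4,q5,q6}  [seen]
{q0,q1,q2,q3,q5,q6} --a--> {q0,q2,q3,q4,q5,q6}  [seen]
{q0,q1,q2,q3,q5,q6} --b--> {q0,q1,q2,q3,q4,q5,q6}  [seen]
{q0,q1,q2,q3,q5,q6} --c--> {q0,q1,q2,q3,q4,q5,q6}  [seen]
{q0,q2,q3,q4,q5,q6} --a--> {q0,q2,q3,q4,q5,q6}  [seen]
{q0,q2,q3,q4,q5,q6} --b--> {q0,q1,q2,q3,q4,q5,q6}  [seen]
{q0,q2,q3,q4,q5,q6} --c--> {q0,q1,q2,q3,q4,q5,q6}  [seen]
{q0,q1,q2,q4,q5,q6} --a--> {q0,q2,q3,q4,q5,q6}  [seen]
{q0,q1,q2,q4,q5,q6} --b--> {q0,q1,q2,q3,q4,q5,q6}  [seen]
{q0,q1,q2,q4,q5,q6} --c--> {q0,q1,q2,q3,q4,q5,q6}  [seen]
{q0,q1,q2,q3,q4,q5,q6} --a--> {q0,q2,q3,q4,q5,q6}  [seen]
{q0,q1,q2,q3,q4,q5,q6} --b--> {q0,q1,q2,q3,q4,q5,q6}  [seen]
{q0,q1,q2,q3,q4,q5,q6} --c--> {q0,q1,q2,q3,q4,q5,q6}  [seen]
{q0,q2,q3,q4,q6} --a--> {q0,q2,q3,q4,q5,q6}  [seen]
{q0,q2,q3,q4,q6} --b--> {q0,q1,q2,q3,q4,q5,q6}  [seen]
{q0,q2,q3,q4,q6} --c--> {q0,q1,q2,q3,q4,q5,q6}  [seen]
Reachable DFA states: {q0}, {q0,q3,q6}, {q0,q2,q5}, {q0,q2,q3,q5,q6}, {q0,q3,q4,q6}, {q0,q1,q2,q3,q4,q5}, {q0,q1,q2,q3,q5,q6}, {q0,q2,q3,q4,q5,q6}, {q0,q1,q2,q4,q5,q6}, {q0,q1,q2,q3,q4,q5,q6}, {q0,q2,q3,q4,q6}.
Accepting DFA states (contain an NFA accepting state): {q0,q3,q4,q6}, {q0,q1,q2,q3,q4,q5}, {q0,q1,q2,q3,q5,q6}, {q0,q2,q3,q4,q5,q6}, {q0,q1,q2,q4,q5,q6}, {q0,q1,q2,q3,q4,q5,q6}, {q0,q2,q3,q4,q6}.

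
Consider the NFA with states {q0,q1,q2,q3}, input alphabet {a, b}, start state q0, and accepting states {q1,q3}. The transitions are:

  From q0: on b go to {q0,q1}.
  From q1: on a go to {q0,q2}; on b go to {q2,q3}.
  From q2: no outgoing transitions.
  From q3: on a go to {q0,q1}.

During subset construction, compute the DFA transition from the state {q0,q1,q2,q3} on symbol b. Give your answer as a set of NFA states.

δ(q0,b) = {q0,q1}; δ(q1,b) = {q2,q3}; δ(q2,b) = ∅; δ(q3,b) = ∅.
Union: {q0,q1,q2,q3}.

{q0,q1,q2,q3}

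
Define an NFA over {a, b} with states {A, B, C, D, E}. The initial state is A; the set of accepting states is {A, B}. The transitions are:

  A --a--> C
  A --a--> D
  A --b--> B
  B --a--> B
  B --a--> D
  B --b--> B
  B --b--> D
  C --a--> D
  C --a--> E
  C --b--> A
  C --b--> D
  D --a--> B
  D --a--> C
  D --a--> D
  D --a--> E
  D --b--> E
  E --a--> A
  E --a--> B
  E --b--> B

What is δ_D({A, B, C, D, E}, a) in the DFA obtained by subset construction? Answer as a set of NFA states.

{A, B, C, D, E}

δ(A,a) = {C, D}; δ(B,a) = {B, D}; δ(C,a) = {D, E}; δ(D,a) = {B, C, D, E}; δ(E,a) = {A, B}.
Union: {A, B, C, D, E}.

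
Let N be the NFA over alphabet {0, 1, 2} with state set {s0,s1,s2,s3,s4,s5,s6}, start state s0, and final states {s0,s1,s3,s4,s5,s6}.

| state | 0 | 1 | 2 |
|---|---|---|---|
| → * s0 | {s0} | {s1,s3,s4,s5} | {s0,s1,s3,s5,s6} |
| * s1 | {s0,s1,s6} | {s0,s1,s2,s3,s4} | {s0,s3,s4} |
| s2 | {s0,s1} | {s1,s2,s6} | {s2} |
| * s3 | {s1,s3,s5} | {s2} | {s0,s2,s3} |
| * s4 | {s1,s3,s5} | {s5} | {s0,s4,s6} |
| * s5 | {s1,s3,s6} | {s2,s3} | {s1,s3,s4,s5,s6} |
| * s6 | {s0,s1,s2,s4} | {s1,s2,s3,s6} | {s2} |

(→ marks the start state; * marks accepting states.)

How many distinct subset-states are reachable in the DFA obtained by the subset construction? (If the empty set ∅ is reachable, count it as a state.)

Start state of the DFA: {s0}.
{s0} --0--> {s0}  [seen]
{s0} --1--> {s1,s3,s4,s5}  [new]
{s0} --2--> {s0,s1,s3,s5,s6}  [new]
{s1,s3,s4,s5} --0--> {s0,s1,s3,s5,s6}  [seen]
{s1,s3,s4,s5} --1--> {s0,s1,s2,s3,s4,s5}  [new]
{s1,s3,s4,s5} --2--> {s0,s1,s2,s3,s4,s5,s6}  [new]
{s0,s1,s3,s5,s6} --0--> {s0,s1,s2,s3,s4,s5,s6}  [seen]
{s0,s1,s3,s5,s6} --1--> {s0,s1,s2,s3,s4,s5,s6}  [seen]
{s0,s1,s3,s5,s6} --2--> {s0,s1,s2,s3,s4,s5,s6}  [seen]
{s0,s1,s2,s3,s4,s5} --0--> {s0,s1,s3,s5,s6}  [seen]
{s0,s1,s2,s3,s4,s5} --1--> {s0,s1,s2,s3,s4,s5,s6}  [seen]
{s0,s1,s2,s3,s4,s5} --2--> {s0,s1,s2,s3,s4,s5,s6}  [seen]
{s0,s1,s2,s3,s4,s5,s6} --0--> {s0,s1,s2,s3,s4,s5,s6}  [seen]
{s0,s1,s2,s3,s4,s5,s6} --1--> {s0,s1,s2,s3,s4,s5,s6}  [seen]
{s0,s1,s2,s3,s4,s5,s6} --2--> {s0,s1,s2,s3,s4,s5,s6}  [seen]
Reachable DFA states: {s0}, {s1,s3,s4,s5}, {s0,s1,s3,s5,s6}, {s0,s1,s2,s3,s4,s5}, {s0,s1,s2,s3,s4,s5,s6}.

5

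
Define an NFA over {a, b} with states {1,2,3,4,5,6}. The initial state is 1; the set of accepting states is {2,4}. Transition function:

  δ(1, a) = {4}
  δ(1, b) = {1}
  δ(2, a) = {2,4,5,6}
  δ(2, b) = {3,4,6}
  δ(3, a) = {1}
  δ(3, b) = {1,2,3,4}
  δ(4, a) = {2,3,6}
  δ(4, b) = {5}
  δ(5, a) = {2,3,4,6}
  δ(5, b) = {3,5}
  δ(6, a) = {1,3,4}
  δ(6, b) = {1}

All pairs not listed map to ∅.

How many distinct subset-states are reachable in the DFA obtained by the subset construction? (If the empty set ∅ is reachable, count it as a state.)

Start state of the DFA: {1}.
{1} --a--> {4}  [new]
{1} --b--> {1}  [seen]
{4} --a--> {2,3,6}  [new]
{4} --b--> {5}  [new]
{2,3,6} --a--> {1,2,3,4,5,6}  [new]
{2,3,6} --b--> {1,2,3,4,6}  [new]
{5} --a--> {2,3,4,6}  [new]
{5} --b--> {3,5}  [new]
{1,2,3,4,5,6} --a--> {1,2,3,4,5,6}  [seen]
{1,2,3,4,5,6} --b--> {1,2,3,4,5,6}  [seen]
{1,2,3,4,6} --a--> {1,2,3,4,5,6}  [seen]
{1,2,3,4,6} --b--> {1,2,3,4,5,6}  [seen]
{2,3,4,6} --a--> {1,2,3,4,5,6}  [seen]
{2,3,4,6} --b--> {1,2,3,4,5,6}  [seen]
{3,5} --a--> {1,2,3,4,6}  [seen]
{3,5} --b--> {1,2,3,4,5}  [new]
{1,2,3,4,5} --a--> {1,2,3,4,5,6}  [seen]
{1,2,3,4,5} --b--> {1,2,3,4,5,6}  [seen]
Reachable DFA states: {1}, {4}, {2,3,6}, {5}, {1,2,3,4,5,6}, {1,2,3,4,6}, {2,3,4,6}, {3,5}, {1,2,3,4,5}.

9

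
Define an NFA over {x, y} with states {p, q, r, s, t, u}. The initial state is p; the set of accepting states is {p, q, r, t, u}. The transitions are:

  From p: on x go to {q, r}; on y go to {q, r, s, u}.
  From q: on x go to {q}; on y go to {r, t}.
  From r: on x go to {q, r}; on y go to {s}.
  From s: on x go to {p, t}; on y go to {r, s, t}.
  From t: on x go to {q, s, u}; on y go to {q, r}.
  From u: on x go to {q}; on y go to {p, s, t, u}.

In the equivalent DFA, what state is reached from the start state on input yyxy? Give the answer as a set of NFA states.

{p, q, r, s, t, u}

Start: {p}.
δ(p,y) = {q, r, s, u}.
Union: {q, r, s, u}.
After y: {q, r, s, u}.
δ(q,y) = {r, t}; δ(r,y) = {s}; δ(s,y) = {r, s, t}; δ(u,y) = {p, s, t, u}.
Union: {p, r, s, t, u}.
After y: {p, r, s, t, u}.
δ(p,x) = {q, r}; δ(r,x) = {q, r}; δ(s,x) = {p, t}; δ(t,x) = {q, s, u}; δ(u,x) = {q}.
Union: {p, q, r, s, t, u}.
After x: {p, q, r, s, t, u}.
δ(p,y) = {q, r, s, u}; δ(q,y) = {r, t}; δ(r,y) = {s}; δ(s,y) = {r, s, t}; δ(t,y) = {q, r}; δ(u,y) = {p, s, t, u}.
Union: {p, q, r, s, t, u}.
After y: {p, q, r, s, t, u}.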